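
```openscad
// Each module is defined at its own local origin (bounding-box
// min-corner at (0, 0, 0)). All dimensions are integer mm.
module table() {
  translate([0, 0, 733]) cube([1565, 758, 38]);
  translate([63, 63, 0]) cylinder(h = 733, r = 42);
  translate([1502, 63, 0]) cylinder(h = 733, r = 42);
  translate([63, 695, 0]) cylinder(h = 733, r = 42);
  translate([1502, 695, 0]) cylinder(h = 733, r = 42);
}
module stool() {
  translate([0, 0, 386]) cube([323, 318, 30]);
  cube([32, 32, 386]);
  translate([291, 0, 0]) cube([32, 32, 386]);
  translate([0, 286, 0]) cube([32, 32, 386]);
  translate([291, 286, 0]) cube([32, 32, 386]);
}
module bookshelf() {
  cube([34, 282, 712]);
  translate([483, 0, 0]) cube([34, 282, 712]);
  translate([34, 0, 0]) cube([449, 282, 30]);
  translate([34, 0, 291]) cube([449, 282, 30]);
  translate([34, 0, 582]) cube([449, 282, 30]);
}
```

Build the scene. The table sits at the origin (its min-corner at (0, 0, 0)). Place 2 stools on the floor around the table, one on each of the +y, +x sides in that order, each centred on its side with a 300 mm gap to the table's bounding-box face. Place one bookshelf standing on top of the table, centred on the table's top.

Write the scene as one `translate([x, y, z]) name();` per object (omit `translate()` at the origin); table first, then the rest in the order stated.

table();
translate([621, 1058, 0]) stool();
translate([1865, 220, 0]) stool();
translate([524, 238, 771]) bookshelf();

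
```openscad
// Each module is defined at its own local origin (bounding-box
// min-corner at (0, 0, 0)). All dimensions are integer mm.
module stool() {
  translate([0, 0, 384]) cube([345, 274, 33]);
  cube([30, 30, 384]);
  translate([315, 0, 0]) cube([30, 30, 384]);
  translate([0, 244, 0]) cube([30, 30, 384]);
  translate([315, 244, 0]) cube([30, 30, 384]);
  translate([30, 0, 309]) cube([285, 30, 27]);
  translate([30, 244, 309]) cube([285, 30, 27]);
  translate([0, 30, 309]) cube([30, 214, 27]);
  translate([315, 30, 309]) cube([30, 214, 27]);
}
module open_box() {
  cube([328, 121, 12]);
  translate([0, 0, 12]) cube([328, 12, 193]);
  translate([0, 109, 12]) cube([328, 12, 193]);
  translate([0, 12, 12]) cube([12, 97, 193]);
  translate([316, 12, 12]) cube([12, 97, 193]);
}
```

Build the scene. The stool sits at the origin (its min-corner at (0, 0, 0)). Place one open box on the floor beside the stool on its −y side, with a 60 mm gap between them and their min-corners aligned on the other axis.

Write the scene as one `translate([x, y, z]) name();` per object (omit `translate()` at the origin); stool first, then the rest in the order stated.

stool();
translate([0, -181, 0]) open_box();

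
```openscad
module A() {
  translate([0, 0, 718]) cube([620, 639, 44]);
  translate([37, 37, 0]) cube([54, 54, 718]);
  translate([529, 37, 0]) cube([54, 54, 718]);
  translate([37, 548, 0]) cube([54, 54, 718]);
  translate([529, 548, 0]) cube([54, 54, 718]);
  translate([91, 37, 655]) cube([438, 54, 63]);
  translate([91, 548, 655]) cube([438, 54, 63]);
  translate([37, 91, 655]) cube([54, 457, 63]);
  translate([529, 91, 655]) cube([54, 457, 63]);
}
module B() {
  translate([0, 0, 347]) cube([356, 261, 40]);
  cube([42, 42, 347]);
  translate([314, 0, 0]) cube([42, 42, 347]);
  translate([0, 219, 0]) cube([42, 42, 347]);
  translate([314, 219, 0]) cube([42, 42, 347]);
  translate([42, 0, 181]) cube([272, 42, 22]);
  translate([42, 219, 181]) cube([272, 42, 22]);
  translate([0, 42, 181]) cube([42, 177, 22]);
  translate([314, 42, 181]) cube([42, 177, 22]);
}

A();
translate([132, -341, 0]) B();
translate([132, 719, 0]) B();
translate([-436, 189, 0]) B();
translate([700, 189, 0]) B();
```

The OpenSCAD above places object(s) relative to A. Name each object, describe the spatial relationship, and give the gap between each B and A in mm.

A is a table. B is a stool. Four stools sit around the table at the −y, +y, −x, +x sides. The gap between each stool and the table is 80 mm.

Each stool's nearest face is 80 mm from the table's bounding box.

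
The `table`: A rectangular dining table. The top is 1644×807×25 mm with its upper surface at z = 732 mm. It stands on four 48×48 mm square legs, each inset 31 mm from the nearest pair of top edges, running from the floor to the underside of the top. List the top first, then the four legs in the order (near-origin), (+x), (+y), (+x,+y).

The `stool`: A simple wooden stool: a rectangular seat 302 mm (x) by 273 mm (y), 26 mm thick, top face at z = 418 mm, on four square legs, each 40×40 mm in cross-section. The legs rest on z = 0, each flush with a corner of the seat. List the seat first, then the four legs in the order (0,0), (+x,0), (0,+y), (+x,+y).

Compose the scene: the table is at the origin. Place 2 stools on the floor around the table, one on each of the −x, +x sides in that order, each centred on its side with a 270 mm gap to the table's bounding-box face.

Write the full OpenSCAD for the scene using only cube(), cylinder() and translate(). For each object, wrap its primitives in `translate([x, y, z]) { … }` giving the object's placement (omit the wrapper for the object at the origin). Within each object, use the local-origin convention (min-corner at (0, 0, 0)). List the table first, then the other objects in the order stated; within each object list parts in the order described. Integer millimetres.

translate([0, 0, 707]) cube([1644, 807, 25]);
translate([31, 31, 0]) cube([48, 48, 707]);
translate([1565, 31, 0]) cube([48, 48, 707]);
translate([31, 728, 0]) cube([48, 48, 707]);
translate([1565, 728, 0]) cube([48, 48, 707]);
translate([-572, 267, 0]) {
  translate([0, 0, 392]) cube([302, 273, 26]);
  cube([40, 40, 392]);
  translate([262, 0, 0]) cube([40, 40, 392]);
  translate([0, 233, 0]) cube([40, 40, 392]);
  translate([262, 233, 0]) cube([40, 40, 392]);
}
translate([1914, 267, 0]) {
  translate([0, 0, 392]) cube([302, 273, 26]);
  cube([40, 40, 392]);
  translate([262, 0, 0]) cube([40, 40, 392]);
  translate([0, 233, 0]) cube([40, 40, 392]);
  translate([262, 233, 0]) cube([40, 40, 392]);
}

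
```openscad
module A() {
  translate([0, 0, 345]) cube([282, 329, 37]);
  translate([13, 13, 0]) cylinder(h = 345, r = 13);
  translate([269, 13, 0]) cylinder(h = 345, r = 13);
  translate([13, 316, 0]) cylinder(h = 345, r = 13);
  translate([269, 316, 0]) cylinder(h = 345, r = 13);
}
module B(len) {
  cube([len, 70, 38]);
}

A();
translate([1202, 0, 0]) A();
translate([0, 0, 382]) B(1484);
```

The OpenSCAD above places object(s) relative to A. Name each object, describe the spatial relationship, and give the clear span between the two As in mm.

A is a stool. B is a beam. A beam spans the tops of two stools. The clear span between the two stools is 920 mm.

Second stool starts at x = 1202; first ends at x = 282; clear span = 1202 − 282 = 920 mm.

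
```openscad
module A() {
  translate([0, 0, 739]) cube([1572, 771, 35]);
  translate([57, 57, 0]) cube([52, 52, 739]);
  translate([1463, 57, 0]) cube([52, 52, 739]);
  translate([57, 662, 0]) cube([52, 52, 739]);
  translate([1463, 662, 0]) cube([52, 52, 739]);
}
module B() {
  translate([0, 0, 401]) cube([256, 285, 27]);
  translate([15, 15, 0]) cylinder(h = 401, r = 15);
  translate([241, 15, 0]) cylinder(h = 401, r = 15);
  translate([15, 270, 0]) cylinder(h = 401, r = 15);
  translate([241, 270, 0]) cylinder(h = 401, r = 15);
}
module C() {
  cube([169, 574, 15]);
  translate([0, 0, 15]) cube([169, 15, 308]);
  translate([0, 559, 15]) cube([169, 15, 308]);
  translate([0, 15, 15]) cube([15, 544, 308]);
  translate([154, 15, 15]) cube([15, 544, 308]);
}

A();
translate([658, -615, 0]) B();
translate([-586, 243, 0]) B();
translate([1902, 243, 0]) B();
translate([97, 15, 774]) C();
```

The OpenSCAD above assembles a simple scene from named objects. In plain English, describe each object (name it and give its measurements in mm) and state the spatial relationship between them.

A is a table with a 1572×771 mm rectangular top, 35 mm thick, top surface at z = 774 mm, supported by four 52×52 mm square legs, each inset 57 mm from the nearest pair of top edges, running from the floor.

B is a four-legged stool. The seat is 256×285 mm, 27 mm thick, top at z = 428 mm. It stands on four round legs, each 30 mm in diameter, from z = 0 to the seat underside, each leg's axis is inset half a diameter from the nearest pair of seat edges (so the leg's bounding box is flush with the corner).

C is an open-topped rectangular box: outside dimensions 169×574×323 mm, with a uniform wall and base thickness of 15 mm. The base is a full 169×574 slab on the floor; four walls sit on top of the base. The front and back walls (the −y and +y sides) span the full width; the two side walls fit between them.

Three stools sit around the table at the −y, −x, +x sides. The open box is on top of the table.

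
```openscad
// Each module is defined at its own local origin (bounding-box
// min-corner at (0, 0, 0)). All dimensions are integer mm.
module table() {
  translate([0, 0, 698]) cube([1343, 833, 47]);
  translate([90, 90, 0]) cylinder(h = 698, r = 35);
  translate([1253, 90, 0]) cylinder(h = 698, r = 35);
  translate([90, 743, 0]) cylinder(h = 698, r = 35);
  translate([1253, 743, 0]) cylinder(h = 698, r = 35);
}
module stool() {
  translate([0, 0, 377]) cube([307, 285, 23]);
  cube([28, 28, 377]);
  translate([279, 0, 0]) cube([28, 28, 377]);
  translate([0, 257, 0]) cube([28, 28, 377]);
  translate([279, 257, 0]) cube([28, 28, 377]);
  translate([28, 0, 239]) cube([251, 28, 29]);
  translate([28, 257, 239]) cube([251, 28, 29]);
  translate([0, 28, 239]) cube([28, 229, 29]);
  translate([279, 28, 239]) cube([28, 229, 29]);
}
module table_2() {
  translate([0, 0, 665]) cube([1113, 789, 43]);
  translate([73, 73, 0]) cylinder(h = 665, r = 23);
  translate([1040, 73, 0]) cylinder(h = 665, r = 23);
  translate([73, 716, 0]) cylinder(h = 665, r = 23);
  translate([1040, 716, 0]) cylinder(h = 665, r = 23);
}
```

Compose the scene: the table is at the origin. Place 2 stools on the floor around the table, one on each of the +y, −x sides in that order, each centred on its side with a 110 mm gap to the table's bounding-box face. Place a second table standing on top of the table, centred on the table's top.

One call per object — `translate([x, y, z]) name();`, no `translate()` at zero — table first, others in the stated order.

table();
translate([518, 943, 0]) stool();
translate([-417, 274, 0]) stool();
translate([115, 22, 745]) table_2();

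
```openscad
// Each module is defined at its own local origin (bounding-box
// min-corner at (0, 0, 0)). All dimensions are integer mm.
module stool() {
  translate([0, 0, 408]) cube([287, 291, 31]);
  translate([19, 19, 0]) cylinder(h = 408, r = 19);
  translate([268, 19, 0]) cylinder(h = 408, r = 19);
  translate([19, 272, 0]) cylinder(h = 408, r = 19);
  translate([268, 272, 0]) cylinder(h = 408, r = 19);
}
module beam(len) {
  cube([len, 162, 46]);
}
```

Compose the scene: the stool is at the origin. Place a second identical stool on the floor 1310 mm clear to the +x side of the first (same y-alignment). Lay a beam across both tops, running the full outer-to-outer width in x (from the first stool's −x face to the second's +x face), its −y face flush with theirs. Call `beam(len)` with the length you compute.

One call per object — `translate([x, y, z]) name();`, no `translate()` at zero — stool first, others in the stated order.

stool();
translate([1597, 0, 0]) stool();
translate([0, 0, 439]) beam(1884);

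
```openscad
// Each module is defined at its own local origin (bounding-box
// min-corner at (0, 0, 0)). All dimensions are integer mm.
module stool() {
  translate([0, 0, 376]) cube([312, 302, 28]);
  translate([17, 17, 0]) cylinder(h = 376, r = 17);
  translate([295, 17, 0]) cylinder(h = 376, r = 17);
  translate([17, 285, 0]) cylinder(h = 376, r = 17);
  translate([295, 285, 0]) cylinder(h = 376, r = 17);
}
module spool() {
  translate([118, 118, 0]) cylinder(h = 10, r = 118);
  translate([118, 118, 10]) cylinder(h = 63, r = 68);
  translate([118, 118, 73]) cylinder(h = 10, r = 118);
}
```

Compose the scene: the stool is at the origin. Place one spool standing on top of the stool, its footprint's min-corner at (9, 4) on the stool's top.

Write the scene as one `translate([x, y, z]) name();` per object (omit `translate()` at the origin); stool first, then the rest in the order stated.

stool();
translate([9, 4, 404]) spool();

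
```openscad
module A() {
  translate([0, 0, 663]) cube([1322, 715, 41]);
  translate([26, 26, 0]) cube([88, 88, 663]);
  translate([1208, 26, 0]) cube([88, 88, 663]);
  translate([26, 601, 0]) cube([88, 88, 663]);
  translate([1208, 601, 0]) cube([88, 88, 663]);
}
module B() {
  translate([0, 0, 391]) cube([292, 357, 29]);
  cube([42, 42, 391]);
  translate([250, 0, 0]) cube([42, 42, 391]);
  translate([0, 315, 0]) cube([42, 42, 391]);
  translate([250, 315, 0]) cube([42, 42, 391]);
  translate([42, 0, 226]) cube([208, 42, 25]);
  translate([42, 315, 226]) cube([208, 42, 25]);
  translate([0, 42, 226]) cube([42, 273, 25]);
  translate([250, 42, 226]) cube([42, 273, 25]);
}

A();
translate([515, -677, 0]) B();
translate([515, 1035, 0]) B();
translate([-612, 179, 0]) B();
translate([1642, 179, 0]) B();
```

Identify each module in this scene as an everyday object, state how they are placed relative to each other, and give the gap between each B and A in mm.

Each stool's nearest face is 320 mm from the table's bounding box.

A is a table. B is a stool. Four stools sit around the table at the −y, +y, −x, +x sides. The gap between each stool and the table is 320 mm.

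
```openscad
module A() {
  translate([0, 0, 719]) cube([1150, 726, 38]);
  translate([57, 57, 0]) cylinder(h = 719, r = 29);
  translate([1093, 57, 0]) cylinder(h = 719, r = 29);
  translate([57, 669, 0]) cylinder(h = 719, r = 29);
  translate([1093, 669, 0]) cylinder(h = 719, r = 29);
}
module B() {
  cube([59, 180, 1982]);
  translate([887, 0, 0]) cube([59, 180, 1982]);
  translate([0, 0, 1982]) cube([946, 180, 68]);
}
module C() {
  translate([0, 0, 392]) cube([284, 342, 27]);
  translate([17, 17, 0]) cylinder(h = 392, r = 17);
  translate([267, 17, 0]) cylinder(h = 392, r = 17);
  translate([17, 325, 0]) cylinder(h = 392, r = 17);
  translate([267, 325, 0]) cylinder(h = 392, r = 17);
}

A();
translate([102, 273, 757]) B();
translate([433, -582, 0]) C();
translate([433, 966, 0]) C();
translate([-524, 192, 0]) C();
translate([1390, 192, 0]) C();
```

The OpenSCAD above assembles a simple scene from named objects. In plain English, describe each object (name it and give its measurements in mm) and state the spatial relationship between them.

A is a rectangular dining table. The top is 1150×726×38 mm with its upper surface at z = 757 mm. It stands on four round legs of 58 mm diameter, each leg's bounding box inset 28 mm from the nearest pair of top edges, running from the floor to the underside of the top.

B is a door frame. The clear opening is 828 mm wide and 1982 mm high. Two 59 mm wide jambs, 180 mm deep, stand either side of the opening from the floor to the top of the opening. A 68 mm thick head sits across the top of both jambs, spanning the full outside width of the frame.

C is a simple wooden stool: a rectangular seat 284 mm (x) by 342 mm (y), 27 mm thick, top face at z = 419 mm, on four round legs, each 34 mm in diameter. The legs rest on z = 0, each leg's axis is inset half a diameter from the nearest pair of seat edges (so the leg's bounding box is flush with the corner).

The door frame is on top of the table, centred. Four stools sit around the table at the −y, +y, −x, +x sides.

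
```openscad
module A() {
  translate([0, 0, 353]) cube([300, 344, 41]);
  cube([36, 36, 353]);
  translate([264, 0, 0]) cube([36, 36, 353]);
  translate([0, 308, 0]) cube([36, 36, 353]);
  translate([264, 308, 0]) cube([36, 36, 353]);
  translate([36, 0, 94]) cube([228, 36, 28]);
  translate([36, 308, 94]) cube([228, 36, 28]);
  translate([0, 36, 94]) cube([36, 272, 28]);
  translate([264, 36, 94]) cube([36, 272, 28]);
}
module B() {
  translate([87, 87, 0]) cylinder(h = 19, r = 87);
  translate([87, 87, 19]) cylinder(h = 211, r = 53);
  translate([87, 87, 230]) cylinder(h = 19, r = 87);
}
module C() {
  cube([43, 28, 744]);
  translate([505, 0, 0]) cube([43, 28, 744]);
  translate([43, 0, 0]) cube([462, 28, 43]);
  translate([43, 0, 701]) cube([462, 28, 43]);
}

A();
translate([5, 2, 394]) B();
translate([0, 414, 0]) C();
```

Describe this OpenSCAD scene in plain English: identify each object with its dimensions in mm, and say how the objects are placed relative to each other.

A is a simple wooden stool: a rectangular seat 300 mm (x) by 344 mm (y), 41 mm thick, top face at z = 394 mm, on four square legs, each 36×36 mm in cross-section. The legs rest on z = 0, each flush with a corner of the seat. Four stretchers, 36 mm wide and 28 mm tall, connect adjacent legs with their undersides at z = 94 mm, each running between the inner faces of the legs it joins and aligned with the legs' outer faces on the other axis.

B is a spool: two coaxial disc flanges of radius 87 mm and thickness 19 mm, joined by a core cylinder of radius 53 mm and height 211 mm. The lower flange rests on z = 0 and the three cylinders share a vertical axis.

C is a rectangular picture frame lying in the x–z plane (depth along y). The opening is 462 mm wide (x) by 658 mm tall (z), surrounded by a border 43 mm wide on all four sides. The frame is 28 mm deep and is made of two full-height vertical stiles with two horizontal rails fitted between them.

The spool is on top of the stool. The picture frame is on the floor beside the stool on its +y side.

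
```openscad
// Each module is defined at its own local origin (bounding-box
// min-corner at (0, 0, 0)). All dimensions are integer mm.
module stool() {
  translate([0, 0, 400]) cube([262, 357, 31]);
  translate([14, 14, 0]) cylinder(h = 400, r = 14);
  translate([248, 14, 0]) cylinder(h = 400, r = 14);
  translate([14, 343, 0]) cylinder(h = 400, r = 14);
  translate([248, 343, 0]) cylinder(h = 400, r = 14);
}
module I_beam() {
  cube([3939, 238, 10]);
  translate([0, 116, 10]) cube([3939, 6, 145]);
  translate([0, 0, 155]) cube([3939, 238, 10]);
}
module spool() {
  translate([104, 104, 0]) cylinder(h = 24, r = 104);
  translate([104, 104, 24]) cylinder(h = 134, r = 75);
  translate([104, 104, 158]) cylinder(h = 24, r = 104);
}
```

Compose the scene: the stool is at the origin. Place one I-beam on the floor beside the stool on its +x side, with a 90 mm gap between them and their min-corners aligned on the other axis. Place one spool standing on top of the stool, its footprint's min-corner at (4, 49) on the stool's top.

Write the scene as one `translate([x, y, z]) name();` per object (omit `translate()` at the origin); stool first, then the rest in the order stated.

stool();
translate([352, 0, 0]) I_beam();
translate([4, 49, 431]) spool();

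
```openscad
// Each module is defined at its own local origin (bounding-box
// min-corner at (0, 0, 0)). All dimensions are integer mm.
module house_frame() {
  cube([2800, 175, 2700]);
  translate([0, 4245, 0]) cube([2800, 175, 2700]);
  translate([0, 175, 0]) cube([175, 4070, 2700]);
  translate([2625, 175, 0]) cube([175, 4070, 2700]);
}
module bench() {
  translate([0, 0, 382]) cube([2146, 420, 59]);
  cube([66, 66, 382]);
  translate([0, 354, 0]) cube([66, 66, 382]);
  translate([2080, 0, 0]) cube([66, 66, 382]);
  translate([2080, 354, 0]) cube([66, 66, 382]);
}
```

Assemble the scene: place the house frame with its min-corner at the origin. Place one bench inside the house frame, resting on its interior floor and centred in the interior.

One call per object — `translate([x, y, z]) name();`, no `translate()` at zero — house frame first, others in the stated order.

house_frame();
translate([327, 2000, 0]) bench();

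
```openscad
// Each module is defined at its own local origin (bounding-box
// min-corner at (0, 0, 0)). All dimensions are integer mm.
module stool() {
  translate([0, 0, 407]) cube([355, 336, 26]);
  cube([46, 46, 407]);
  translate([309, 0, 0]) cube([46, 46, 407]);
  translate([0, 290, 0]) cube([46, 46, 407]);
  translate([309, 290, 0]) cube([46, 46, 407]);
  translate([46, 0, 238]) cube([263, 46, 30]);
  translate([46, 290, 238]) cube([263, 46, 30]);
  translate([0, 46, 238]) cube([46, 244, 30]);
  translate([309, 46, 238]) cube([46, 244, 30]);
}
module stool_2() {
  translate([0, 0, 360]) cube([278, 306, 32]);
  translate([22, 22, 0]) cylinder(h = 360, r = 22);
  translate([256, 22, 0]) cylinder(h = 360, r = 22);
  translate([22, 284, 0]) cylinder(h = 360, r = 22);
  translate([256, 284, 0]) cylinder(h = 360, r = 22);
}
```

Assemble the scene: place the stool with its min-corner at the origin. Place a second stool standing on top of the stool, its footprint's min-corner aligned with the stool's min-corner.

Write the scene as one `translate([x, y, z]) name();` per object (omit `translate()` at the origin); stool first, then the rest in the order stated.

stool();
translate([0, 0, 433]) stool_2();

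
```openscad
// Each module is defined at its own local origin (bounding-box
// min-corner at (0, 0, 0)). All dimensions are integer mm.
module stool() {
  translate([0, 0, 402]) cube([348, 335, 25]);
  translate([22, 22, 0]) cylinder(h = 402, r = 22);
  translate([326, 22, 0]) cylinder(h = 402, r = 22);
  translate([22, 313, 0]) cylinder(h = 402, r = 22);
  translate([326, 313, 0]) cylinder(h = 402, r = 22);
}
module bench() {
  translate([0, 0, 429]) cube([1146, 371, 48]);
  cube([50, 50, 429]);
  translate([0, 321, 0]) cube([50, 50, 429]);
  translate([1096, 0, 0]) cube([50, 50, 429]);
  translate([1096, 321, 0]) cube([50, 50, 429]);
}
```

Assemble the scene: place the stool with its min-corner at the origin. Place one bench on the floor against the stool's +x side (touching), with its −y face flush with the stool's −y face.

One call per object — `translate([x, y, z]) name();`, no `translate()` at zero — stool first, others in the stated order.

stool();
translate([348, 0, 0]) bench();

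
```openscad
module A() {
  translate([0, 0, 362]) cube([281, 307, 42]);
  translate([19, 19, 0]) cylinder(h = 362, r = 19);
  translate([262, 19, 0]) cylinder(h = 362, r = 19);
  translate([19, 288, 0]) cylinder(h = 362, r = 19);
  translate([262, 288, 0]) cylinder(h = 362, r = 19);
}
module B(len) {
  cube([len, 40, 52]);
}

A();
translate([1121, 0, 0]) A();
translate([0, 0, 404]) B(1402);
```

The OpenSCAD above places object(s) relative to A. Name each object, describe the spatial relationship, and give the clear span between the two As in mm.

Second stool starts at x = 1121; first ends at x = 281; clear span = 1121 − 281 = 840 mm.

A is a stool. B is a beam. A beam spans the tops of two stools. The clear span between the two stools is 840 mm.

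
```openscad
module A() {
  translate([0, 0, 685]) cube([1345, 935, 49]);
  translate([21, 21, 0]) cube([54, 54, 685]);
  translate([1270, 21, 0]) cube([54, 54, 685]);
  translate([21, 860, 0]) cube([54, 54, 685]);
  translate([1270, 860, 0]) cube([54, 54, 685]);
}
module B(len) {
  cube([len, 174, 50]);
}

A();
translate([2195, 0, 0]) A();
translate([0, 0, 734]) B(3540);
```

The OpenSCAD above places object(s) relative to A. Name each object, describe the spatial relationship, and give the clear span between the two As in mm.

A is a table. B is a beam. A beam spans the tops of two tables. The clear span between the two tables is 850 mm.

Second table starts at x = 2195; first ends at x = 1345; clear span = 2195 − 1345 = 850 mm.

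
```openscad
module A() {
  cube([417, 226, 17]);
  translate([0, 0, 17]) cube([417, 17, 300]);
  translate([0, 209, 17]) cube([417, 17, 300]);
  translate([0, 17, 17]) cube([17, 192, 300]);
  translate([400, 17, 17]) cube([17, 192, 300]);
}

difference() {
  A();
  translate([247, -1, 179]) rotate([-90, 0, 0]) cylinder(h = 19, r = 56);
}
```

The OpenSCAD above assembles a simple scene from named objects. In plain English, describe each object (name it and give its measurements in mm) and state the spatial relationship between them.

A is an open storage box with external size 417×226×317 mm and wall thickness 17 mm (the base is also 17 mm thick). The base covers the whole footprint; the four walls stand on the base, with the y-facing walls full-width and the x-facing walls fitting between their inner faces.

The open box has a circular hole of radius 56 mm through its front wall, centred at (x = 247, z = 179).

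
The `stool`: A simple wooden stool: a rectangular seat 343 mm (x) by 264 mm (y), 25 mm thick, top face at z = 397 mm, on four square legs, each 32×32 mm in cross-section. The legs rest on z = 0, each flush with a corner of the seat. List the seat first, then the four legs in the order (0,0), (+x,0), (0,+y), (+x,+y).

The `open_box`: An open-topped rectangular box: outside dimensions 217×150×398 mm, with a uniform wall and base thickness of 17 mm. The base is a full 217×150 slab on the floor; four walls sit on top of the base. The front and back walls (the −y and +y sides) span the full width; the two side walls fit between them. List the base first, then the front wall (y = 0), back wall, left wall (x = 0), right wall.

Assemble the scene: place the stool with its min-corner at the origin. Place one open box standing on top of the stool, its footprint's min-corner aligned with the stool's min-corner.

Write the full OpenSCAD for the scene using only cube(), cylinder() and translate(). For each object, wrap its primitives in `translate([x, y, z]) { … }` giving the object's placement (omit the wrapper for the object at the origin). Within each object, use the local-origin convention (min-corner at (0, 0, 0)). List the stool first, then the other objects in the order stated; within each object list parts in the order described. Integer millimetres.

translate([0, 0, 372]) cube([343, 264, 25]);
cube([32, 32, 372]);
translate([311, 0, 0]) cube([32, 32, 372]);
translate([0, 232, 0]) cube([32, 32, 372]);
translate([311, 232, 0]) cube([32, 32, 372]);
translate([0, 0, 397]) {
  cube([217, 150, 17]);
  translate([0, 0, 17]) cube([217, 17, 381]);
  translate([0, 133, 17]) cube([217, 17, 381]);
  translate([0, 17, 17]) cube([17, 116, 381]);
  translate([200, 17, 17]) cube([17, 116, 381]);
}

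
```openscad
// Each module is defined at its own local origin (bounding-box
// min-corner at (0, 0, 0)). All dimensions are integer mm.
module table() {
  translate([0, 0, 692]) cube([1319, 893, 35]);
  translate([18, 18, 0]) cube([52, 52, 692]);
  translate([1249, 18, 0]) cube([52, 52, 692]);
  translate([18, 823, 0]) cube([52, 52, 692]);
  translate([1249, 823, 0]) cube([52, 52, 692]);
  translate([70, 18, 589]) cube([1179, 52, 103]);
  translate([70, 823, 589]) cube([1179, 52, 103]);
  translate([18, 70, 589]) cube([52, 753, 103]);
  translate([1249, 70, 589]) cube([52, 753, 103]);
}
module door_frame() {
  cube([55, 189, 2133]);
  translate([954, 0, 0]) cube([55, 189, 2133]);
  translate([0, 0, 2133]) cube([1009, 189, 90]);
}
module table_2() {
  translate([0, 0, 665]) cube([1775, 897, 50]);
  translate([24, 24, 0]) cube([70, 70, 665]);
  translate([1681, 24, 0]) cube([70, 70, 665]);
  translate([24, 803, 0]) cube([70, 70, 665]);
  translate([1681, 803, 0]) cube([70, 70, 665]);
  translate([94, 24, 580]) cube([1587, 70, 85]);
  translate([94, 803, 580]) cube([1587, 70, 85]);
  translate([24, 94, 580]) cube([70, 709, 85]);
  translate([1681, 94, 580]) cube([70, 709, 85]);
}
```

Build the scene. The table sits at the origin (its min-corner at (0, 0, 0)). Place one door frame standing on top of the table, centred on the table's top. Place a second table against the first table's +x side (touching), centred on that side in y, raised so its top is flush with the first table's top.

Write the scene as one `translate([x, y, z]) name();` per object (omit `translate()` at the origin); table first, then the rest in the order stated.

table();
translate([155, 352, 727]) door_frame();
translate([1319, -2, 12]) table_2();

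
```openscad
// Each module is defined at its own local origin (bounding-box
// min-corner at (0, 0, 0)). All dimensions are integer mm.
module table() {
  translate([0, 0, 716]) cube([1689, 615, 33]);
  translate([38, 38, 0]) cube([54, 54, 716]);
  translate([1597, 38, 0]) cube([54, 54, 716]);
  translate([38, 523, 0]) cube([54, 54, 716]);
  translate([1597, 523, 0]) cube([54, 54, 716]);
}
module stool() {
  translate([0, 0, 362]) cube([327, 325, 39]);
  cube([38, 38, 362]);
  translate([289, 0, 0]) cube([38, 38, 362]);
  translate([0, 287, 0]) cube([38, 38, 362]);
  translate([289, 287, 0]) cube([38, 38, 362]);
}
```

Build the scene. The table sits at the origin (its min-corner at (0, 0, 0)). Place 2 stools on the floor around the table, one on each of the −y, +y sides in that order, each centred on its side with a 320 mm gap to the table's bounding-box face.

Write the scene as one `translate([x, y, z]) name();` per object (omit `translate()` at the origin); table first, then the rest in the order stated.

table();
translate([681, -645, 0]) stool();
translate([681, 935, 0]) stool();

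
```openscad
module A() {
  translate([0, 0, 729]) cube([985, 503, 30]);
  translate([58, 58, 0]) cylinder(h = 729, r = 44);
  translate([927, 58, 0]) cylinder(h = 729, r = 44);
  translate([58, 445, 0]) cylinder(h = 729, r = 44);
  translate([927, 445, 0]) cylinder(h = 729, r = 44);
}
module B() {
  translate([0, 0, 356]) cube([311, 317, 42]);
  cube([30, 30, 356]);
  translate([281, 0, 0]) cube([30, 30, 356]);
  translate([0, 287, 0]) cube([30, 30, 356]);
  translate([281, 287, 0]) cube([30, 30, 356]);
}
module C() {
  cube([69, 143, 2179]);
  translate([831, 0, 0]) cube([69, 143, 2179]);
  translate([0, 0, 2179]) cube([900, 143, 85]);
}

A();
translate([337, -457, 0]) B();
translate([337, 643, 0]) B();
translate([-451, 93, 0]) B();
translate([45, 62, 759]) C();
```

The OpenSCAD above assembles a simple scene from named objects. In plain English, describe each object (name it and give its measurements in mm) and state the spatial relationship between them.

A is a table: top 985 mm (x) × 503 mm (y), 30 mm thick, upper face at z = 759 mm, on four round legs of 88 mm diameter, each leg's bounding box inset 14 mm from the nearest pair of top edges, running from z = 0 to the bottom of the top.

B is a four-legged stool. The seat is a 311×317×42 mm slab whose top surface is at z = 398 mm; four square legs, each 30×30 mm in cross-section, run from the floor (z = 0) to the underside of the seat, each flush with a corner of the seat.

C is a rectangular door frame: two vertical jambs of 69×143 mm section, 2179 mm tall, with a clear opening 762 mm wide between their inner faces. A header 85 mm tall and 143 mm deep lies on top of the jambs and spans the full outside width.

Three stools sit around the table at the −y, +y, −x sides. The door frame is on top of the table.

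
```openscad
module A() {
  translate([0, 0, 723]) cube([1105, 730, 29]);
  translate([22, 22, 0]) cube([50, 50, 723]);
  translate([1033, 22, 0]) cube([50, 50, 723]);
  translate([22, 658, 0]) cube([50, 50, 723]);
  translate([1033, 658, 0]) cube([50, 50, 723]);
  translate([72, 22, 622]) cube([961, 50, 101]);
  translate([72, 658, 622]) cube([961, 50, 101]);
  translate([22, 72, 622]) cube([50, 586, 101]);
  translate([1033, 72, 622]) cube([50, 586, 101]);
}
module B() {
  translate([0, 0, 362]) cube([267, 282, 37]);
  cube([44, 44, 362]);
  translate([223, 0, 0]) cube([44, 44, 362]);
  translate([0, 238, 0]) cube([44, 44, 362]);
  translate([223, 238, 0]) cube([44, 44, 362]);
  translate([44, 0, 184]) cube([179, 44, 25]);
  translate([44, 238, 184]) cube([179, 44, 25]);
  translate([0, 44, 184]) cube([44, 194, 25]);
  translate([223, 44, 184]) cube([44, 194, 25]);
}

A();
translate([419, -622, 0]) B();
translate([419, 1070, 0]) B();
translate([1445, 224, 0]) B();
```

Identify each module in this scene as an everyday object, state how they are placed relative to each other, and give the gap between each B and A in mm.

Each stool's nearest face is 340 mm from the table's bounding box.

A is a table. B is a stool. Three stools sit around the table at the −y, +y, +x sides. The gap between each stool and the table is 340 mm.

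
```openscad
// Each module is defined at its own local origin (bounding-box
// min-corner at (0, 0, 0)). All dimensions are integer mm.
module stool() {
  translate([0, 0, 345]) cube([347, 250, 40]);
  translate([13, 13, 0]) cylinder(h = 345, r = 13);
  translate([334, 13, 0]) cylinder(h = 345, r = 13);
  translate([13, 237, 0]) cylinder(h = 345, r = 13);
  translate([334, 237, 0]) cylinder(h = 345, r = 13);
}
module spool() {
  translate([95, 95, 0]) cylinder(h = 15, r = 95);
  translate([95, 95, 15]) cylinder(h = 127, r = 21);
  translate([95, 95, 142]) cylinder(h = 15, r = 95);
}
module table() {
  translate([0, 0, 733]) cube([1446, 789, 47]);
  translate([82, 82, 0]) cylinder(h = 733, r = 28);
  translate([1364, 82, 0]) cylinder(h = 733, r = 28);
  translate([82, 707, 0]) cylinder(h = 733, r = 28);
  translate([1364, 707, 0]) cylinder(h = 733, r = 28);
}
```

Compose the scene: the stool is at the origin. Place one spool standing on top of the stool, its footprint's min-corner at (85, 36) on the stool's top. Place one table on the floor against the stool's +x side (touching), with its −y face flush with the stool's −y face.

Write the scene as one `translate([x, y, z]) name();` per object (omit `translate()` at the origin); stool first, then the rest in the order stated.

stool();
translate([85, 36, 385]) spool();
translate([347, 0, 0]) table();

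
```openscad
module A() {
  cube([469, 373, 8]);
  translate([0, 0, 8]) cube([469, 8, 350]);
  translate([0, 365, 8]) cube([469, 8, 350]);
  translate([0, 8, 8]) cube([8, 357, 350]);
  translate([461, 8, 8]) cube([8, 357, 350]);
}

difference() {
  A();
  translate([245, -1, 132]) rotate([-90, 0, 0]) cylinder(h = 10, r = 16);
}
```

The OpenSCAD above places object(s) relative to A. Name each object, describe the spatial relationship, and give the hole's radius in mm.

A is an open box. The open box has a circular hole through its front wall. The hole's radius is 16 mm.

The subtracted cylinder has r = 16 mm.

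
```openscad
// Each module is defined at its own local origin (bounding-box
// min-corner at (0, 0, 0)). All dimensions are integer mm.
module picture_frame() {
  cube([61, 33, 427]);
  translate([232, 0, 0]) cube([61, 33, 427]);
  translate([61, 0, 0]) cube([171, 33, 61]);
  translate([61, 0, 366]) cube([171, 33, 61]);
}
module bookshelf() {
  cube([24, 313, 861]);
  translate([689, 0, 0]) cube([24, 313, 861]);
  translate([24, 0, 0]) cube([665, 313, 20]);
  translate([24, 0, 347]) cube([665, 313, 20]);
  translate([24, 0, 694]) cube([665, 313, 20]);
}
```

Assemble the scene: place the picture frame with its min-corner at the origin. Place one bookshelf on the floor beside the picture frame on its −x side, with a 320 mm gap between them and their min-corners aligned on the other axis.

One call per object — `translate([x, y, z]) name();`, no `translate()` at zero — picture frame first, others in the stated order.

picture_frame();
translate([-1033, 0, 0]) bookshelf();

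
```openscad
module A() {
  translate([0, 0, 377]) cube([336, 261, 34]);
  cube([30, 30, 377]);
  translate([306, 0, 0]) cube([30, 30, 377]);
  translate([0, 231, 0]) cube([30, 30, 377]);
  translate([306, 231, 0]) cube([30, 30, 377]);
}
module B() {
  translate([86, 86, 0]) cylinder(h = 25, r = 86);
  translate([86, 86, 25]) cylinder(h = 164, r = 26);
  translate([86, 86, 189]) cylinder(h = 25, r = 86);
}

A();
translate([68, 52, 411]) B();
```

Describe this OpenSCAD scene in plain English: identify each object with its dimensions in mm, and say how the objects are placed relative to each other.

A is a simple wooden stool: a rectangular seat 336 mm (x) by 261 mm (y), 34 mm thick, top face at z = 411 mm, on four square legs, each 30×30 mm in cross-section. The legs rest on z = 0, each flush with a corner of the seat.

B is a spool: two coaxial disc flanges of radius 86 mm and thickness 25 mm, joined by a core cylinder of radius 26 mm and height 164 mm. The lower flange rests on z = 0 and the three cylinders share a vertical axis.

The spool is on top of the stool.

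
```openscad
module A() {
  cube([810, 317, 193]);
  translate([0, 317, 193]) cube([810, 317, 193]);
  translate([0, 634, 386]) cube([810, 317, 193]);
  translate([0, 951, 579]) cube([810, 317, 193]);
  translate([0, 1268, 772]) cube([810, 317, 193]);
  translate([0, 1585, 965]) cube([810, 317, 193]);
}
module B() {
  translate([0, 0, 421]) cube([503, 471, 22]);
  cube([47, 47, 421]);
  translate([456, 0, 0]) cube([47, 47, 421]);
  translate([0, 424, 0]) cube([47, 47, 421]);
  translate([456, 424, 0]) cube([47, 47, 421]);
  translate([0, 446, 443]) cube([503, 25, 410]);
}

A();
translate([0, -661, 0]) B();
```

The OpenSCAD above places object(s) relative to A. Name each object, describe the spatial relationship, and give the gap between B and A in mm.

The chair's nearest face is 190 mm from the staircase's −y face.

A is a staircase. B is a chair. The chair is on the floor beside the staircase on its −y side. The gap between the chair and the staircase is 190 mm.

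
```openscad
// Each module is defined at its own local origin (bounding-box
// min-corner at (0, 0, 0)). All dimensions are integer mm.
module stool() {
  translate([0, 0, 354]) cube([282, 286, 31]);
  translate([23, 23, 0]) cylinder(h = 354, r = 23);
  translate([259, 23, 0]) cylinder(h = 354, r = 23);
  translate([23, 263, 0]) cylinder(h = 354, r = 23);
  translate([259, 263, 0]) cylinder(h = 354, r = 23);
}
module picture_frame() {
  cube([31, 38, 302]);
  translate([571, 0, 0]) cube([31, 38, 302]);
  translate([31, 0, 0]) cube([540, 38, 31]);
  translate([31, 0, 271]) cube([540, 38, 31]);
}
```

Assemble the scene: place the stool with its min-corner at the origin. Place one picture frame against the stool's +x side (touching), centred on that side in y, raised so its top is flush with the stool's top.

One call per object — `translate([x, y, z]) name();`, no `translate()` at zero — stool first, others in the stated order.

stool();
translate([282, 124, 83]) picture_frame();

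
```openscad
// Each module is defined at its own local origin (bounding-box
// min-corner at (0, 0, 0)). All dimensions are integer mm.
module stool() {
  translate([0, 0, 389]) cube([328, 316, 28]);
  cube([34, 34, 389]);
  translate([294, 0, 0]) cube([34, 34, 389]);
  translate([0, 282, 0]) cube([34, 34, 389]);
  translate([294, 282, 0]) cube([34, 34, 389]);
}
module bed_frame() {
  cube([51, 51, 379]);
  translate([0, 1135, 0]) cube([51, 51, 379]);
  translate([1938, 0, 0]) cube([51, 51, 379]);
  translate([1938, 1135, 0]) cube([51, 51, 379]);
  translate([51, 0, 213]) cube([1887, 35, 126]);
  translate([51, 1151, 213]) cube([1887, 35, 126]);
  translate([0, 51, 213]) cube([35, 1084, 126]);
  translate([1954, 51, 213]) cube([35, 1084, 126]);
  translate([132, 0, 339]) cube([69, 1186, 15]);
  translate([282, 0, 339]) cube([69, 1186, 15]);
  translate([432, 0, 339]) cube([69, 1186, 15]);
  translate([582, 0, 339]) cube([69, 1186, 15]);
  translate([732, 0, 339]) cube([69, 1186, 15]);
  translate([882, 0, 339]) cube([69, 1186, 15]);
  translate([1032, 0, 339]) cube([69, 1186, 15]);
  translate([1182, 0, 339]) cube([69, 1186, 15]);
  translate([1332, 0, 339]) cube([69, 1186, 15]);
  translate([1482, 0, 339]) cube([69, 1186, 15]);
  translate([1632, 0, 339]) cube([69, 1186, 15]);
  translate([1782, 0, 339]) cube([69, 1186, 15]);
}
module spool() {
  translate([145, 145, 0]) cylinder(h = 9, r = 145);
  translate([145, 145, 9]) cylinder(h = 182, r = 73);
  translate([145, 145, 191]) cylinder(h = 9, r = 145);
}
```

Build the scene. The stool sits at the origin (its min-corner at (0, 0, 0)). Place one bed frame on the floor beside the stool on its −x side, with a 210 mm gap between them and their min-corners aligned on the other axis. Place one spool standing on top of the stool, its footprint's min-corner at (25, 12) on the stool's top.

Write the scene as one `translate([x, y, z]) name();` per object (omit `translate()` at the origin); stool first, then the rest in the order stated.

stool();
translate([-2199, 0, 0]) bed_frame();
translate([25, 12, 417]) spool();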